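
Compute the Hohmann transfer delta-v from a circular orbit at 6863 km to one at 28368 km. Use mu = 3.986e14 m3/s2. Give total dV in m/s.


V1 = sqrt(mu/r1) = 7620.99 m/s
dV1 = V1*(sqrt(2*r2/(r1+r2)) - 1) = 2050.16 m/s
V2 = sqrt(mu/r2) = 3748.47 m/s
dV2 = V2*(1 - sqrt(2*r1/(r1+r2))) = 1408.75 m/s
Total dV = 3459 m/s

3459 m/s


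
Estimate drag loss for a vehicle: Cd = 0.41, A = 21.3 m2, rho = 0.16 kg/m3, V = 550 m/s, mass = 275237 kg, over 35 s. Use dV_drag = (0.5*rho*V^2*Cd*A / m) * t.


D = 0.5 * 0.16 * 550^2 * 0.41 * 21.3 = 211338.6 N
a = 211338.6 / 275237 = 0.7678 m/s2
dV = 0.7678 * 35 = 26.9 m/s

26.9 m/s


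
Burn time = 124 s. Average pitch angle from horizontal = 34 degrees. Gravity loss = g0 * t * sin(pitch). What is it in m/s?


GL = 9.81 * 124 * sin(34 deg) = 680 m/s

680 m/s


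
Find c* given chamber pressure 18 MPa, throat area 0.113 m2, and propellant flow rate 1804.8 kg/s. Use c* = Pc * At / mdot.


c* = 18e6 * 0.113 / 1804.8 = 1127 m/s

1127 m/s


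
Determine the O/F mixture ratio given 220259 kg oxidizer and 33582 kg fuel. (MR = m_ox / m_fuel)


MR = 220259 / 33582 = 6.56

6.56


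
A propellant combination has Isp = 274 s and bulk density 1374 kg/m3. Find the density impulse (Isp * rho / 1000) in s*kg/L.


rho*Isp = 274 * 1374 / 1000 = 376 s*kg/L

376 s*kg/L


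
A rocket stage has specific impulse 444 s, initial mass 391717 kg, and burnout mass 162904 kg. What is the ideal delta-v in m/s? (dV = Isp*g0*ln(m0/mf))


Ve = 444 * 9.81 = 4355.64 m/s
dV = 4355.64 * ln(391717/162904) = 3822 m/s

3822 m/s


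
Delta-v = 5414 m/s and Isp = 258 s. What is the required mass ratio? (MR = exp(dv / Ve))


Ve = 258 * 9.81 = 2530.98 m/s
MR = exp(5414 / 2530.98) = 8.492

8.492


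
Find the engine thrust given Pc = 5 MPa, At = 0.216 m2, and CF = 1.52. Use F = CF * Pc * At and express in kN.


F = 1.52 * 5e6 * 0.216 = 1.6416e+06 N = 1641.6 kN

1641.6 kN


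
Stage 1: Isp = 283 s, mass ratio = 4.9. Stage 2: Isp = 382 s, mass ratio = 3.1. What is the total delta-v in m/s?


dV1 = 283 * 9.81 * ln(4.9) = 4412.1 m/s
dV2 = 382 * 9.81 * ln(3.1) = 4239.8 m/s
Total dV = 4412.1 + 4239.8 = 8651.9 m/s ~ 8652 m/s

8652 m/s


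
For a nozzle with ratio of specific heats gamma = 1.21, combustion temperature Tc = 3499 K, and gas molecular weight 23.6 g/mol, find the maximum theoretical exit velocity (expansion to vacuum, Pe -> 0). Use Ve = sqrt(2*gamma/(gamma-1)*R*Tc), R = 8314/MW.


R = 8314 / 23.6 = 352.29 J/(kg.K)
Ve = sqrt(2 * 1.21 / (1.21 - 1) * 352.29 * 3499) = 3769 m/s

3769 m/s


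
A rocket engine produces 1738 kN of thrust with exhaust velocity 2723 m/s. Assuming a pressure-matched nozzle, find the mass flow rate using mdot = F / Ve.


mdot = F / Ve = 1738000 / 2723 = 638.3 kg/s

638.3 kg/s


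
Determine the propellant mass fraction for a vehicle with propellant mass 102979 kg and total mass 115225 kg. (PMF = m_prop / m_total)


PMF = 102979 / 115225 = 0.894

0.894


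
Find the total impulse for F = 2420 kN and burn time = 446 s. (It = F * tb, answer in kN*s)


It = 2420 * 446 = 1079320 kN*s

1079320 kN*s


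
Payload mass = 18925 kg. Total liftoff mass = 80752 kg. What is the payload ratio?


PR = 18925 / 80752 = 0.2344

0.2344


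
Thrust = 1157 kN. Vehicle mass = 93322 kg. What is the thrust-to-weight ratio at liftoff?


TWR = 1157000 / (93322 * 9.81) = 1.26

1.26


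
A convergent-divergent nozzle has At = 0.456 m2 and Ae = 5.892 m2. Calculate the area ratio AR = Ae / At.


AR = 5.892 / 0.456 = 12.9

12.9


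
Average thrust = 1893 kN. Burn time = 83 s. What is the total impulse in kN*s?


It = 1893 * 83 = 157119 kN*s

157119 kN*s


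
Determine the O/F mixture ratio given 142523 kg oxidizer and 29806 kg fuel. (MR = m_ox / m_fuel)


MR = 142523 / 29806 = 4.78

4.78


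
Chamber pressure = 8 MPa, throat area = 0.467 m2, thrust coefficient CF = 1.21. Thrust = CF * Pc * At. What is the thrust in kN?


F = 1.21 * 8e6 * 0.467 = 4.5206e+06 N = 4520.6 kN

4520.6 kN


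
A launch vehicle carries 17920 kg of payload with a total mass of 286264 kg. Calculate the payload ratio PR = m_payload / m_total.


PR = 17920 / 286264 = 0.0626

0.0626


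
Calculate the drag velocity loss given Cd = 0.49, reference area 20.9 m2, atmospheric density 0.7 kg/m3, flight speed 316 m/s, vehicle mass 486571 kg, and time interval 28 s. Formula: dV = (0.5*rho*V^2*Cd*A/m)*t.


D = 0.5 * 0.7 * 316^2 * 0.49 * 20.9 = 357918.85 N
a = 357918.85 / 486571 = 0.7356 m/s2
dV = 0.7356 * 28 = 20.6 m/s

20.6 m/s


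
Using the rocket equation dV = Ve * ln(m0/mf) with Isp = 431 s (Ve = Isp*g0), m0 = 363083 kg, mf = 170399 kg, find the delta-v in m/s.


Ve = 431 * 9.81 = 4228.11 m/s
dV = 4228.11 * ln(363083/170399) = 3199 m/s

3199 m/s


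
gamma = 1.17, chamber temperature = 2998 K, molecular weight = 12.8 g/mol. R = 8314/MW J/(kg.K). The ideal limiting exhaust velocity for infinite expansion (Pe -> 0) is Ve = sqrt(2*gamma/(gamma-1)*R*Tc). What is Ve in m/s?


R = 8314 / 12.8 = 649.53 J/(kg.K)
Ve = sqrt(2 * 1.17 / (1.17 - 1) * 649.53 * 2998) = 5177 m/s

5177 m/s


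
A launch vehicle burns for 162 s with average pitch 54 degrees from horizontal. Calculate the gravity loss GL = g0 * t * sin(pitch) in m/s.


GL = 9.81 * 162 * sin(54 deg) = 1286 m/s

1286 m/s


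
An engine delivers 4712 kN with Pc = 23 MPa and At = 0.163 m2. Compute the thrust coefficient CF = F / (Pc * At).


CF = 4712000 / (23e6 * 0.163) = 1.26

1.26


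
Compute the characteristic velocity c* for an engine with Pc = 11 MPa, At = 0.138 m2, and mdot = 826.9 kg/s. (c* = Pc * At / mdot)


c* = 11e6 * 0.138 / 826.9 = 1836 m/s

1836 m/s


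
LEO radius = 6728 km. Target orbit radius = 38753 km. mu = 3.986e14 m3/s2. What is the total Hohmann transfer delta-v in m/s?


V1 = sqrt(mu/r1) = 7697.07 m/s
dV1 = V1*(sqrt(2*r2/(r1+r2)) - 1) = 2350.9 m/s
V2 = sqrt(mu/r2) = 3207.13 m/s
dV2 = V2*(1 - sqrt(2*r1/(r1+r2))) = 1462.67 m/s
Total dV = 3814 m/s

3814 m/s


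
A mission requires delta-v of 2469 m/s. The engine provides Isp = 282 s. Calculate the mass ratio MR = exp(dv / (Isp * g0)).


Ve = 282 * 9.81 = 2766.42 m/s
MR = exp(2469 / 2766.42) = 2.441

2.441


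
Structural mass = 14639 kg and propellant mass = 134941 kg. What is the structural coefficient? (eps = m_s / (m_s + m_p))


eps = 14639 / (14639 + 134941) = 0.0979

0.0979


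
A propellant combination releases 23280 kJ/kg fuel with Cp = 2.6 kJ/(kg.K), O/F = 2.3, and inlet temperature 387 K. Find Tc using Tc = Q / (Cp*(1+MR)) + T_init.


Tc = 23280 / (2.6 * (1 + 2.3)) + 387 = 3100 K

3100 K


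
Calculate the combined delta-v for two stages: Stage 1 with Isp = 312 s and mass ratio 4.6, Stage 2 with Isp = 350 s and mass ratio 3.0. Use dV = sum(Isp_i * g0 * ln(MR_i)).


dV1 = 312 * 9.81 * ln(4.6) = 4670.8 m/s
dV2 = 350 * 9.81 * ln(3.0) = 3772.1 m/s
Total dV = 4670.8 + 3772.1 = 8442.9 m/s ~ 8443 m/s

8443 m/s


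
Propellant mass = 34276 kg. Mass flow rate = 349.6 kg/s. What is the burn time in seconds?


tb = 34276 / 349.6 = 98.0 s

98.0 s


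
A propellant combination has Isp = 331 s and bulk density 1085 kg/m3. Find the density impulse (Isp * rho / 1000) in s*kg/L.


rho*Isp = 331 * 1085 / 1000 = 359 s*kg/L

359 s*kg/L


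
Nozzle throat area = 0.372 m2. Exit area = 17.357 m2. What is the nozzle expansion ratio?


AR = 17.357 / 0.372 = 46.7

46.7


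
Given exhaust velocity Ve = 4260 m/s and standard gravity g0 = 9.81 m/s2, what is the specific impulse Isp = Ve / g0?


Isp = Ve / g0 = 4260 / 9.81 = 434.3 s

434.3 s


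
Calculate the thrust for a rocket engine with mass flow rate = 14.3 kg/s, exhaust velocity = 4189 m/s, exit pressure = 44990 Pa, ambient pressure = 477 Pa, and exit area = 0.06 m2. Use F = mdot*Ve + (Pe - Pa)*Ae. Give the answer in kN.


F = 14.3 * 4189 + (44990 - 477) * 0.06 = 62573.0 N = 62.6 kN

62.6 kN


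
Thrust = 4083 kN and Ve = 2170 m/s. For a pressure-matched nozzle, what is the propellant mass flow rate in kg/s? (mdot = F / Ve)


mdot = F / Ve = 4083000 / 2170 = 1881.6 kg/s

1881.6 kg/s


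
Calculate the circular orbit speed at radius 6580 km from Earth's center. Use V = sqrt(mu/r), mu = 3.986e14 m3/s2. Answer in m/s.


V = sqrt(3.986e14 / 6580000) = 7783 m/s

7783 m/s


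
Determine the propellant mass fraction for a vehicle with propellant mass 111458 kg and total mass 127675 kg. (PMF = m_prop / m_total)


PMF = 111458 / 127675 = 0.873

0.873


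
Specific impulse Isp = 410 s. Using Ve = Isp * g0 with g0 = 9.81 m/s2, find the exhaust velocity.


Ve = Isp * g0 = 410 * 9.81 = 4022.1 m/s

4022.1 m/s


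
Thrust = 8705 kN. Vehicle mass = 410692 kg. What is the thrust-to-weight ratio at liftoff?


TWR = 8705000 / (410692 * 9.81) = 2.16

2.16


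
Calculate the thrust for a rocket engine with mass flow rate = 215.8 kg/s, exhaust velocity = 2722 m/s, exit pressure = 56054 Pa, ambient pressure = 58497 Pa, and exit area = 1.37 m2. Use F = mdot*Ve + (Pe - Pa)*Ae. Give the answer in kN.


F = 215.8 * 2722 + (56054 - 58497) * 1.37 = 584061.0 N = 584.1 kN

584.1 kN


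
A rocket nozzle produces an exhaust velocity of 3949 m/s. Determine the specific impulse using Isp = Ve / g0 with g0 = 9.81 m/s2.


Isp = Ve / g0 = 3949 / 9.81 = 402.5 s

402.5 s


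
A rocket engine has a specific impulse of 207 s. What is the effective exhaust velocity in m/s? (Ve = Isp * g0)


Ve = Isp * g0 = 207 * 9.81 = 2030.7 m/s

2030.7 m/s


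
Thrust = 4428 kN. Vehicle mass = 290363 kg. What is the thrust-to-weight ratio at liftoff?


TWR = 4428000 / (290363 * 9.81) = 1.55

1.55


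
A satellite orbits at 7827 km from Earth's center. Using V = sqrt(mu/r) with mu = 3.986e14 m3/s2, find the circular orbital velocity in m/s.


V = sqrt(3.986e14 / 7827000) = 7136 m/s

7136 m/s


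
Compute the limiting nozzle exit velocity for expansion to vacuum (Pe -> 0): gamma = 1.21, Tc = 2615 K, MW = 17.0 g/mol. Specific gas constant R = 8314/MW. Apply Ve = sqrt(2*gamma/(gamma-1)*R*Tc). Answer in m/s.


R = 8314 / 17.0 = 489.06 J/(kg.K)
Ve = sqrt(2 * 1.21 / (1.21 - 1) * 489.06 * 2615) = 3839 m/s

3839 m/s


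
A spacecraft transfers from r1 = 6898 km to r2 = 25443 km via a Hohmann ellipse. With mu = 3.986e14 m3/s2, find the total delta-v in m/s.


V1 = sqrt(mu/r1) = 7601.64 m/s
dV1 = V1*(sqrt(2*r2/(r1+r2)) - 1) = 1933.56 m/s
V2 = sqrt(mu/r2) = 3958.08 m/s
dV2 = V2*(1 - sqrt(2*r1/(r1+r2))) = 1372.94 m/s
Total dV = 3306 m/s

3306 m/s


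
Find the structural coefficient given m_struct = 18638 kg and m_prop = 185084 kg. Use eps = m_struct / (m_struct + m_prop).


eps = 18638 / (18638 + 185084) = 0.0915

0.0915


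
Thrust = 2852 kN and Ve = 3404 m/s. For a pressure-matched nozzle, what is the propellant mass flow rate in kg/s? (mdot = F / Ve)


mdot = F / Ve = 2852000 / 3404 = 837.8 kg/s

837.8 kg/s


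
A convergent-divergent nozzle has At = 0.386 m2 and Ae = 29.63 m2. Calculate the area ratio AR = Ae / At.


AR = 29.63 / 0.386 = 76.8

76.8


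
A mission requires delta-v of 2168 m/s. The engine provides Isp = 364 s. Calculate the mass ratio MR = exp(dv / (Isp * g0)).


Ve = 364 * 9.81 = 3570.84 m/s
MR = exp(2168 / 3570.84) = 1.835

1.835


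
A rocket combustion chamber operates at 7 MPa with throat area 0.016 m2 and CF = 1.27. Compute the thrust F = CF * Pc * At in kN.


F = 1.27 * 7e6 * 0.016 = 142240.0 N = 142.2 kN

142.2 kN


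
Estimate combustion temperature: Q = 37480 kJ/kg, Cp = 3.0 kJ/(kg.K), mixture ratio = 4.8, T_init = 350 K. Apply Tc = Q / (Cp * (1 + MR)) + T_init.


Tc = 37480 / (3.0 * (1 + 4.8)) + 350 = 2504 K

2504 K


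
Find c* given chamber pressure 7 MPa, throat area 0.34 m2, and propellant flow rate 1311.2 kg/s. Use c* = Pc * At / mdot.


c* = 7e6 * 0.34 / 1311.2 = 1815 m/s

1815 m/s


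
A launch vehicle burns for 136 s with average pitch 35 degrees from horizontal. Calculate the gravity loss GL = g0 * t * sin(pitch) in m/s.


GL = 9.81 * 136 * sin(35 deg) = 765 m/s

765 m/s


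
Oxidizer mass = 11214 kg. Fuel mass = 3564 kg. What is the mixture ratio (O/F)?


MR = 11214 / 3564 = 3.15

3.15


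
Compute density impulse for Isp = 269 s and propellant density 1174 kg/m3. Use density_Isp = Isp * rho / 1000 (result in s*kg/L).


rho*Isp = 269 * 1174 / 1000 = 316 s*kg/L

316 s*kg/L


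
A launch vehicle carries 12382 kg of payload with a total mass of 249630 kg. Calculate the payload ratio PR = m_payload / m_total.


PR = 12382 / 249630 = 0.0496

0.0496


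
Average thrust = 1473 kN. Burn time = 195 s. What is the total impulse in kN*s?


It = 1473 * 195 = 287235 kN*s

287235 kN*s


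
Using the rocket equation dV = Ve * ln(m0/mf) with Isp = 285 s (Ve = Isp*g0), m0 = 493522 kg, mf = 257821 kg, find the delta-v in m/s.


Ve = 285 * 9.81 = 2795.85 m/s
dV = 2795.85 * ln(493522/257821) = 1815 m/s

1815 m/s


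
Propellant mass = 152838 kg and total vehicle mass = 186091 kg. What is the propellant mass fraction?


PMF = 152838 / 186091 = 0.821

0.821


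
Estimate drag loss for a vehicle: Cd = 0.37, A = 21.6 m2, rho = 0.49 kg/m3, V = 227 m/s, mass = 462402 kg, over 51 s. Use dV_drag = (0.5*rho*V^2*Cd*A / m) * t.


D = 0.5 * 0.49 * 227^2 * 0.37 * 21.6 = 100895.84 N
a = 100895.84 / 462402 = 0.2182 m/s2
dV = 0.2182 * 51 = 11.1 m/s

11.1 m/s


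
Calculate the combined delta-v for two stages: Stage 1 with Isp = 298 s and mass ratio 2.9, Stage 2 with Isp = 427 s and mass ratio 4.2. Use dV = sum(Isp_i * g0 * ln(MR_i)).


dV1 = 298 * 9.81 * ln(2.9) = 3112.6 m/s
dV2 = 427 * 9.81 * ln(4.2) = 6011.4 m/s
Total dV = 3112.6 + 6011.4 = 9124.0 m/s ~ 9124 m/s

9124 m/s


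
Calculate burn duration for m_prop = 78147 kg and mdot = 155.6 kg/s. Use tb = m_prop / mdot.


tb = 78147 / 155.6 = 502.2 s

502.2 s


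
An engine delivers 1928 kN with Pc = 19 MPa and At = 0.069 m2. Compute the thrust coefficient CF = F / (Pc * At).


CF = 1928000 / (19e6 * 0.069) = 1.47

1.47


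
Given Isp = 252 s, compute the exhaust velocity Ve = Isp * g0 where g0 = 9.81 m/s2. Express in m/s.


Ve = Isp * g0 = 252 * 9.81 = 2472.1 m/s

2472.1 m/s


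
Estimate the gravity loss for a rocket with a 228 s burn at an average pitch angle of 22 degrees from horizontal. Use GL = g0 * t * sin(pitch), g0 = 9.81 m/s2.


GL = 9.81 * 228 * sin(22 deg) = 838 m/s

838 m/s


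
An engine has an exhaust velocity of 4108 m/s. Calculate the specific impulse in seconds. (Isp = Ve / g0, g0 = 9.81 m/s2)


Isp = Ve / g0 = 4108 / 9.81 = 418.8 s

418.8 s


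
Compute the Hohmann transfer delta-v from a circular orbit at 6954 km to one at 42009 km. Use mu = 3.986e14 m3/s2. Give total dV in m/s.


V1 = sqrt(mu/r1) = 7570.97 m/s
dV1 = V1*(sqrt(2*r2/(r1+r2)) - 1) = 2346.56 m/s
V2 = sqrt(mu/r2) = 3080.33 m/s
dV2 = V2*(1 - sqrt(2*r1/(r1+r2))) = 1438.62 m/s
Total dV = 3785 m/s

3785 m/s


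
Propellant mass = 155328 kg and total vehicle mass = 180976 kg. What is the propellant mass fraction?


PMF = 155328 / 180976 = 0.858

0.858


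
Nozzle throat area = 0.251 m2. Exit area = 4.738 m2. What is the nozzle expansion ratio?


AR = 4.738 / 0.251 = 18.9

18.9


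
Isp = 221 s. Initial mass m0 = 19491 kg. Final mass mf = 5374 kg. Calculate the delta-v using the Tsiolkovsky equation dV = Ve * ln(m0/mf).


Ve = 221 * 9.81 = 2168.01 m/s
dV = 2168.01 * ln(19491/5374) = 2793 m/s

2793 m/s


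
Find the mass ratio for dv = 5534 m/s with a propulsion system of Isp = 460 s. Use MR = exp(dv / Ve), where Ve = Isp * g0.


Ve = 460 * 9.81 = 4512.6 m/s
MR = exp(5534 / 4512.6) = 3.409

3.409


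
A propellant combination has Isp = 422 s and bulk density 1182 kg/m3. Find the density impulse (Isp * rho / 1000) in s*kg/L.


rho*Isp = 422 * 1182 / 1000 = 499 s*kg/L

499 s*kg/L


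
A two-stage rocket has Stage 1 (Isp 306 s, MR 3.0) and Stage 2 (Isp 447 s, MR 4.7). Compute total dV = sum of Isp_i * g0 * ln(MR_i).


dV1 = 306 * 9.81 * ln(3.0) = 3297.9 m/s
dV2 = 447 * 9.81 * ln(4.7) = 6786.2 m/s
Total dV = 3297.9 + 6786.2 = 10084.1 m/s ~ 10084 m/s

10084 m/s


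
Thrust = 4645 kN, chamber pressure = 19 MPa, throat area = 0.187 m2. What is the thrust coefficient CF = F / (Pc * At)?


CF = 4645000 / (19e6 * 0.187) = 1.31

1.31


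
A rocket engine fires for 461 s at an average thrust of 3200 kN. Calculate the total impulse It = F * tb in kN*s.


It = 3200 * 461 = 1475200 kN*s

1475200 kN*s


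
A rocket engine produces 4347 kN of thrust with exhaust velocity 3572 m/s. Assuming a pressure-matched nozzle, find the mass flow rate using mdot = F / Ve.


mdot = F / Ve = 4347000 / 3572 = 1217.0 kg/s

1217.0 kg/s


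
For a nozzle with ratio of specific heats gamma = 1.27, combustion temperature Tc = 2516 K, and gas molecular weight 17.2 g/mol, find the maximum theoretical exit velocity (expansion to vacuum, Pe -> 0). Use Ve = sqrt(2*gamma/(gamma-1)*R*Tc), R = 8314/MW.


R = 8314 / 17.2 = 483.37 J/(kg.K)
Ve = sqrt(2 * 1.27 / (1.27 - 1) * 483.37 * 2516) = 3382 m/s

3382 m/s


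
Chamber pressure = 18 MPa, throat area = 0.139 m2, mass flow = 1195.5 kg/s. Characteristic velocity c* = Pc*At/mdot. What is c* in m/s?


c* = 18e6 * 0.139 / 1195.5 = 2093 m/s

2093 m/s


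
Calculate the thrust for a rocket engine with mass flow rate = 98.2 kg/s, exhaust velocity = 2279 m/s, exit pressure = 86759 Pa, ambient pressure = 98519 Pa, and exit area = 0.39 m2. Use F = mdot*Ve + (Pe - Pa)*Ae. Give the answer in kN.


F = 98.2 * 2279 + (86759 - 98519) * 0.39 = 219211.0 N = 219.2 kN

219.2 kN


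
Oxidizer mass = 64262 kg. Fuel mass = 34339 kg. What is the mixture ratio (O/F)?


MR = 64262 / 34339 = 1.87

1.87


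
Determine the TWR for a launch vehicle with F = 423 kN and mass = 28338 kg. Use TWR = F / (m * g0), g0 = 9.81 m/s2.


TWR = 423000 / (28338 * 9.81) = 1.52

1.52


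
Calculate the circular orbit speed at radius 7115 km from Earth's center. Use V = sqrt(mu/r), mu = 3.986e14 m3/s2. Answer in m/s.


V = sqrt(3.986e14 / 7115000) = 7485 m/s

7485 m/s


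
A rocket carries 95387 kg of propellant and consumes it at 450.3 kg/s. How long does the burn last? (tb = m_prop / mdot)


tb = 95387 / 450.3 = 211.8 s

211.8 s


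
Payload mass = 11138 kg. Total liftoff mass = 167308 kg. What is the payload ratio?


PR = 11138 / 167308 = 0.0666

0.0666


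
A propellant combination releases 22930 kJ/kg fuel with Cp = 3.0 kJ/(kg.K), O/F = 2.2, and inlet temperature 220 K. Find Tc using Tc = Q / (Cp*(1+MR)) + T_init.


Tc = 22930 / (3.0 * (1 + 2.2)) + 220 = 2609 K

2609 K


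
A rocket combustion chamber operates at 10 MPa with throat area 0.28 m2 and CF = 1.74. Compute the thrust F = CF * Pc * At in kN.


F = 1.74 * 10e6 * 0.28 = 4.8720e+06 N = 4872.0 kN

4872.0 kN


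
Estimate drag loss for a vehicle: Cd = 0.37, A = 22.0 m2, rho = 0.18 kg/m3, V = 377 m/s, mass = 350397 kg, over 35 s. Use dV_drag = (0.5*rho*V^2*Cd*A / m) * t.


D = 0.5 * 0.18 * 377^2 * 0.37 * 22.0 = 104123.71 N
a = 104123.71 / 350397 = 0.2972 m/s2
dV = 0.2972 * 35 = 10.4 m/s

10.4 m/s


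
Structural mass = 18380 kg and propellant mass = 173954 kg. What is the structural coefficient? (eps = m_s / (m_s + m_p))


eps = 18380 / (18380 + 173954) = 0.0956

0.0956


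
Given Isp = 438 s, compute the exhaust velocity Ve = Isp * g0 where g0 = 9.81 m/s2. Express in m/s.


Ve = Isp * g0 = 438 * 9.81 = 4296.8 m/s

4296.8 m/s


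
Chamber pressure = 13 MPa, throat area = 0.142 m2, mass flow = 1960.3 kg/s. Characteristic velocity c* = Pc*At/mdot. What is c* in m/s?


c* = 13e6 * 0.142 / 1960.3 = 942 m/s

942 m/s


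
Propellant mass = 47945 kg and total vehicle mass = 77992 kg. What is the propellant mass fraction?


PMF = 47945 / 77992 = 0.615

0.615


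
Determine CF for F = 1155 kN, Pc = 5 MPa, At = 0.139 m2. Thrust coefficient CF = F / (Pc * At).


CF = 1155000 / (5e6 * 0.139) = 1.66

1.66


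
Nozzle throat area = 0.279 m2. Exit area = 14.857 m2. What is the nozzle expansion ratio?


AR = 14.857 / 0.279 = 53.3

53.3


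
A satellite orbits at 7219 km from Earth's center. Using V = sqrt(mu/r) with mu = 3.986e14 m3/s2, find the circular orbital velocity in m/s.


V = sqrt(3.986e14 / 7219000) = 7431 m/s

7431 m/s


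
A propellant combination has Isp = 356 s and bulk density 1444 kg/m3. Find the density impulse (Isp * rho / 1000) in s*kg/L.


rho*Isp = 356 * 1444 / 1000 = 514 s*kg/L

514 s*kg/L


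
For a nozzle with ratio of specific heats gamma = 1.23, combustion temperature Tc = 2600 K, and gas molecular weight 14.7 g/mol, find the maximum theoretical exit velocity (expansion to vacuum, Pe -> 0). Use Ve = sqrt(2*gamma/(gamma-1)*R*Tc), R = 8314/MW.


R = 8314 / 14.7 = 565.58 J/(kg.K)
Ve = sqrt(2 * 1.23 / (1.23 - 1) * 565.58 * 2600) = 3966 m/s

3966 m/s


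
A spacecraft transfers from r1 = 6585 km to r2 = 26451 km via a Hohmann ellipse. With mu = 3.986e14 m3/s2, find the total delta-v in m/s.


V1 = sqrt(mu/r1) = 7780.2 m/s
dV1 = V1*(sqrt(2*r2/(r1+r2)) - 1) = 2065.19 m/s
V2 = sqrt(mu/r2) = 3881.93 m/s
dV2 = V2*(1 - sqrt(2*r1/(r1+r2))) = 1430.91 m/s
Total dV = 3496 m/s

3496 m/s


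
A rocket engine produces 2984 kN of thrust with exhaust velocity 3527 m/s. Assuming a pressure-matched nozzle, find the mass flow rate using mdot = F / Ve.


mdot = F / Ve = 2984000 / 3527 = 846.0 kg/s

846.0 kg/s


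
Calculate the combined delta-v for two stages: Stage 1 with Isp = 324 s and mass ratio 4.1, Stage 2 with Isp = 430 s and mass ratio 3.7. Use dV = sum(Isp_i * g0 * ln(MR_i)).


dV1 = 324 * 9.81 * ln(4.1) = 4484.7 m/s
dV2 = 430 * 9.81 * ln(3.7) = 5518.9 m/s
Total dV = 4484.7 + 5518.9 = 10003.6 m/s ~ 10004 m/s

10004 m/s


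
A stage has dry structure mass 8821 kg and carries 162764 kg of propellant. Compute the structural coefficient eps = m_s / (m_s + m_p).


eps = 8821 / (8821 + 162764) = 0.0514

0.0514


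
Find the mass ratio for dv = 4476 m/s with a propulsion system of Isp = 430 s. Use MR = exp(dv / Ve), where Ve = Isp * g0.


Ve = 430 * 9.81 = 4218.3 m/s
MR = exp(4476 / 4218.3) = 2.89

2.89


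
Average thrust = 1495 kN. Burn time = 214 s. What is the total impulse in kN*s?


It = 1495 * 214 = 319930 kN*s

319930 kN*s


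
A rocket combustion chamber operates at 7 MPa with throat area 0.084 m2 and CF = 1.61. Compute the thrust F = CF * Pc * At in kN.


F = 1.61 * 7e6 * 0.084 = 946680.0 N = 946.7 kN

946.7 kN


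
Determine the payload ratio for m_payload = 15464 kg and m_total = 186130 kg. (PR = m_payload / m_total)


PR = 15464 / 186130 = 0.0831

0.0831


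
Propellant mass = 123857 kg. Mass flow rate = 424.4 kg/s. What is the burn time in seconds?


tb = 123857 / 424.4 = 291.8 s

291.8 s


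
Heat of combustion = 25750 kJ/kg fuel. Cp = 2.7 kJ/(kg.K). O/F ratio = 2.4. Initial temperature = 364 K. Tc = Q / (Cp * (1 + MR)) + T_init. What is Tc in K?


Tc = 25750 / (2.7 * (1 + 2.4)) + 364 = 3169 K

3169 K


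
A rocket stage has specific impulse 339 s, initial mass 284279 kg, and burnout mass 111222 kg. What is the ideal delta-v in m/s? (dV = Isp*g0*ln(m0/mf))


Ve = 339 * 9.81 = 3325.59 m/s
dV = 3325.59 * ln(284279/111222) = 3121 m/s

3121 m/s


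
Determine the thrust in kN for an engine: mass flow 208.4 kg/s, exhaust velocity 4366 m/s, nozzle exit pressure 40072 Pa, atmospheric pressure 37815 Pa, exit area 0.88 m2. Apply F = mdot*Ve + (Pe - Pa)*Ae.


F = 208.4 * 4366 + (40072 - 37815) * 0.88 = 911861.0 N = 911.9 kN

911.9 kN


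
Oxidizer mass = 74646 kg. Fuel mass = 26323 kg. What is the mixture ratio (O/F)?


MR = 74646 / 26323 = 2.84

2.84


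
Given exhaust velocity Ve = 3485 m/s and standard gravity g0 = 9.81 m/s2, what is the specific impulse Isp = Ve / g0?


Isp = Ve / g0 = 3485 / 9.81 = 355.2 s

355.2 s


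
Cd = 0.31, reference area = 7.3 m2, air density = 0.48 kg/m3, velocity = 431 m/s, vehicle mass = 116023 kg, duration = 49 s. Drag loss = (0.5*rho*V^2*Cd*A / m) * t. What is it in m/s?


D = 0.5 * 0.48 * 431^2 * 0.31 * 7.3 = 100890.51 N
a = 100890.51 / 116023 = 0.8696 m/s2
dV = 0.8696 * 49 = 42.6 m/s

42.6 m/s


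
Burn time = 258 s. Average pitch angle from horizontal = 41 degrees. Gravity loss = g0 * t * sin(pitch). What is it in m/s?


GL = 9.81 * 258 * sin(41 deg) = 1660 m/s

1660 m/s


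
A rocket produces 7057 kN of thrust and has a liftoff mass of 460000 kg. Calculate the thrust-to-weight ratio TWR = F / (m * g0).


TWR = 7057000 / (460000 * 9.81) = 1.56

1.56


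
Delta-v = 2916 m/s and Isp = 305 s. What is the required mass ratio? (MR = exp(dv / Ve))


Ve = 305 * 9.81 = 2992.05 m/s
MR = exp(2916 / 2992.05) = 2.65

2.65


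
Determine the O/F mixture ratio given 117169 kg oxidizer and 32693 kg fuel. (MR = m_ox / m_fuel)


MR = 117169 / 32693 = 3.58

3.58


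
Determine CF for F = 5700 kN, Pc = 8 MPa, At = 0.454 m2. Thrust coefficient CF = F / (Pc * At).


CF = 5700000 / (8e6 * 0.454) = 1.57

1.57


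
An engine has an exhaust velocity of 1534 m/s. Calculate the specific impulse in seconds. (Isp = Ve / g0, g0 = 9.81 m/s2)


Isp = Ve / g0 = 1534 / 9.81 = 156.4 s

156.4 s


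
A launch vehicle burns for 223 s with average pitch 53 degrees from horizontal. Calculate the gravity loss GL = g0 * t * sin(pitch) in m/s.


GL = 9.81 * 223 * sin(53 deg) = 1747 m/s

1747 m/s


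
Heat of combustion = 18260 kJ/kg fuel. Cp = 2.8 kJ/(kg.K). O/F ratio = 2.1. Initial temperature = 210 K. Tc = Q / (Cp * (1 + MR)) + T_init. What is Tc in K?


Tc = 18260 / (2.8 * (1 + 2.1)) + 210 = 2314 K

2314 K


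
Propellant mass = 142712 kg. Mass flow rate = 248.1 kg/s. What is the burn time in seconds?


tb = 142712 / 248.1 = 575.2 s

575.2 s


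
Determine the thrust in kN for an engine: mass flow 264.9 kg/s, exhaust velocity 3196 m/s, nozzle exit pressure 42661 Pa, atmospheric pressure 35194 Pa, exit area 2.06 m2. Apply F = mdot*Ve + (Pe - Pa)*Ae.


F = 264.9 * 3196 + (42661 - 35194) * 2.06 = 862002.0 N = 862.0 kN

862.0 kN


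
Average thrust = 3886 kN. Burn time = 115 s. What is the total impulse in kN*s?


It = 3886 * 115 = 446890 kN*s

446890 kN*s


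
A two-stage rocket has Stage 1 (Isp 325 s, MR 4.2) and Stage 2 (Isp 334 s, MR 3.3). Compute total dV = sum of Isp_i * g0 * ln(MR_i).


dV1 = 325 * 9.81 * ln(4.2) = 4575.4 m/s
dV2 = 334 * 9.81 * ln(3.3) = 3911.9 m/s
Total dV = 4575.4 + 3911.9 = 8487.3 m/s ~ 8487 m/s

8487 m/s


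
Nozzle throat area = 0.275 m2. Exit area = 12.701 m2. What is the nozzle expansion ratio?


AR = 12.701 / 0.275 = 46.2

46.2


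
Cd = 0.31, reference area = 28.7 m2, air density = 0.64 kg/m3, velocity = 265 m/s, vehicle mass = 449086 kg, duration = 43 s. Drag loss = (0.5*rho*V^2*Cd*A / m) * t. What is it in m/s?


D = 0.5 * 0.64 * 265^2 * 0.31 * 28.7 = 199933.38 N
a = 199933.38 / 449086 = 0.4452 m/s2
dV = 0.4452 * 43 = 19.1 m/s

19.1 m/s


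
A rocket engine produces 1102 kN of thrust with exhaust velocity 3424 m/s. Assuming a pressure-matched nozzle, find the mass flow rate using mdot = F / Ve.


mdot = F / Ve = 1102000 / 3424 = 321.8 kg/s

321.8 kg/s


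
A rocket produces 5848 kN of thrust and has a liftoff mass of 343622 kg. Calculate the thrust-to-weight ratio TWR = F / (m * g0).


TWR = 5848000 / (343622 * 9.81) = 1.73

1.73


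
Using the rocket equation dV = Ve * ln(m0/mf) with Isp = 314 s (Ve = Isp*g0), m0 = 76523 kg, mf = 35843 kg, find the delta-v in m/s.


Ve = 314 * 9.81 = 3080.34 m/s
dV = 3080.34 * ln(76523/35843) = 2336 m/s

2336 m/s


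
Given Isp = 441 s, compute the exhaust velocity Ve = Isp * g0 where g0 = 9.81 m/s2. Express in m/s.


Ve = Isp * g0 = 441 * 9.81 = 4326.2 m/s

4326.2 m/s


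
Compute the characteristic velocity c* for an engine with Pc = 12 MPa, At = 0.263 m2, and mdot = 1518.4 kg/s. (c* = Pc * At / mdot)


c* = 12e6 * 0.263 / 1518.4 = 2079 m/s

2079 m/s


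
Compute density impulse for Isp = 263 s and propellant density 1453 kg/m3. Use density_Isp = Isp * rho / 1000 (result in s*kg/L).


rho*Isp = 263 * 1453 / 1000 = 382 s*kg/L

382 s*kg/L


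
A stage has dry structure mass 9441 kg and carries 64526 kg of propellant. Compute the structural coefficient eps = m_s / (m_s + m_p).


eps = 9441 / (9441 + 64526) = 0.1276

0.1276


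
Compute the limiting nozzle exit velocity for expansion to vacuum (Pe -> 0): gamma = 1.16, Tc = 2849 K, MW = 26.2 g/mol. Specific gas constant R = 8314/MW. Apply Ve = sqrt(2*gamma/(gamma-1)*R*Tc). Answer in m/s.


R = 8314 / 26.2 = 317.33 J/(kg.K)
Ve = sqrt(2 * 1.16 / (1.16 - 1) * 317.33 * 2849) = 3621 m/s

3621 m/s


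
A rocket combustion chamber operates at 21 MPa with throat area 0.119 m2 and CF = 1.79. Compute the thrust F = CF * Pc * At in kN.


F = 1.79 * 21e6 * 0.119 = 4.4732e+06 N = 4473.2 kN

4473.2 kN


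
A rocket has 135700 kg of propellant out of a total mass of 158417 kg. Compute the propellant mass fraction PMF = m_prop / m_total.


PMF = 135700 / 158417 = 0.857

0.857


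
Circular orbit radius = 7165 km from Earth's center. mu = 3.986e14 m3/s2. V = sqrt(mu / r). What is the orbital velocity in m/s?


V = sqrt(3.986e14 / 7165000) = 7459 m/s

7459 m/s


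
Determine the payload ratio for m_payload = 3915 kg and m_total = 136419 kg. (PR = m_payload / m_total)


PR = 3915 / 136419 = 0.0287

0.0287


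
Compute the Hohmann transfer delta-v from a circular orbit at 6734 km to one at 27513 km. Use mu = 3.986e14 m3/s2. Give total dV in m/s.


V1 = sqrt(mu/r1) = 7693.64 m/s
dV1 = V1*(sqrt(2*r2/(r1+r2)) - 1) = 2058.61 m/s
V2 = sqrt(mu/r2) = 3806.27 m/s
dV2 = V2*(1 - sqrt(2*r1/(r1+r2))) = 1419.34 m/s
Total dV = 3478 m/s

3478 m/s


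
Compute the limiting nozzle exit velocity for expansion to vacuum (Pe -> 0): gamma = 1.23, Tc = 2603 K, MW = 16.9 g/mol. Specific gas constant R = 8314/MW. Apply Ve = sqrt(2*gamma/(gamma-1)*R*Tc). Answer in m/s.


R = 8314 / 16.9 = 491.95 J/(kg.K)
Ve = sqrt(2 * 1.23 / (1.23 - 1) * 491.95 * 2603) = 3701 m/s

3701 m/s


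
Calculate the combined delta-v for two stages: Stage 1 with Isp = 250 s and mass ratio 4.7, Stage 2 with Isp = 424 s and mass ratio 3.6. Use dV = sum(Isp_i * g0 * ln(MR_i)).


dV1 = 250 * 9.81 * ln(4.7) = 3795.4 m/s
dV2 = 424 * 9.81 * ln(3.6) = 5328.0 m/s
Total dV = 3795.4 + 5328.0 = 9123.4 m/s ~ 9123 m/s

9123 m/s


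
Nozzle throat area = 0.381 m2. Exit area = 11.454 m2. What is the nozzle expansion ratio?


AR = 11.454 / 0.381 = 30.1

30.1


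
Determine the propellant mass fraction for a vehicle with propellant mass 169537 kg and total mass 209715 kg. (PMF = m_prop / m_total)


PMF = 169537 / 209715 = 0.808

0.808


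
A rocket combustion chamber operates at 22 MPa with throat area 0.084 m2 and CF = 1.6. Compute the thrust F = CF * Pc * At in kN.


F = 1.6 * 22e6 * 0.084 = 2.9568e+06 N = 2956.8 kN

2956.8 kN


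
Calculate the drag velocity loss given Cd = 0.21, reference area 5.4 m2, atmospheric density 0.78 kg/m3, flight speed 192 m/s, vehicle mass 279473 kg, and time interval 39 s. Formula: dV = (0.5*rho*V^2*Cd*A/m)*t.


D = 0.5 * 0.78 * 192^2 * 0.21 * 5.4 = 16303.47 N
a = 16303.47 / 279473 = 0.0583 m/s2
dV = 0.0583 * 39 = 2.3 m/s

2.3 m/s


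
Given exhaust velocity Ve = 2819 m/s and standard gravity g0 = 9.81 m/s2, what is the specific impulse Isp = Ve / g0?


Isp = Ve / g0 = 2819 / 9.81 = 287.4 s

287.4 s


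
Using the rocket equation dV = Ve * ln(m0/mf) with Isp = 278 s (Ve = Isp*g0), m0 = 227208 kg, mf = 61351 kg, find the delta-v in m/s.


Ve = 278 * 9.81 = 2727.18 m/s
dV = 2727.18 * ln(227208/61351) = 3571 m/s

3571 m/s


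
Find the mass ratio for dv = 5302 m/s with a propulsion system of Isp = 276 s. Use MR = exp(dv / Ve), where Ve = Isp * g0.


Ve = 276 * 9.81 = 2707.56 m/s
MR = exp(5302 / 2707.56) = 7.087

7.087


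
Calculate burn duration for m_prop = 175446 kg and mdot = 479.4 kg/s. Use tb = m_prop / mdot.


tb = 175446 / 479.4 = 366.0 s

366.0 s


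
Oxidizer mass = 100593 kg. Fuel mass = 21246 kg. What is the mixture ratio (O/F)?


MR = 100593 / 21246 = 4.73

4.73


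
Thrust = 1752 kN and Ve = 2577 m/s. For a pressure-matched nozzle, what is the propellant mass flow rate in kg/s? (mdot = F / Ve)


mdot = F / Ve = 1752000 / 2577 = 679.9 kg/s

679.9 kg/s


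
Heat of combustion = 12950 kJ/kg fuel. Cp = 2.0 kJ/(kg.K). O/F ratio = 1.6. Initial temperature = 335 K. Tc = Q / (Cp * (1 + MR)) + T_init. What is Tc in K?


Tc = 12950 / (2.0 * (1 + 1.6)) + 335 = 2825 K

2825 K


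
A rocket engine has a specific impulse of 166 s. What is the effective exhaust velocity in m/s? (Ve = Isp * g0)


Ve = Isp * g0 = 166 * 9.81 = 1628.5 m/s

1628.5 m/s


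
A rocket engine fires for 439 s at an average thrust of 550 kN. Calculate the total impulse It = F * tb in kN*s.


It = 550 * 439 = 241450 kN*s

241450 kN*s


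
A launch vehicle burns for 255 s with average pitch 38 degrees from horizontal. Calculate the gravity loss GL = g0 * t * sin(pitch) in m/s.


GL = 9.81 * 255 * sin(38 deg) = 1540 m/s

1540 m/s


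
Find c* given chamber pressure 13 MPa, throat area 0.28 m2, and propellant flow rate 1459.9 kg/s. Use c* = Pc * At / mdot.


c* = 13e6 * 0.28 / 1459.9 = 2493 m/s

2493 m/s


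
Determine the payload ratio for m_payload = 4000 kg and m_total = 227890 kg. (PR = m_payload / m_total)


PR = 4000 / 227890 = 0.0176

0.0176


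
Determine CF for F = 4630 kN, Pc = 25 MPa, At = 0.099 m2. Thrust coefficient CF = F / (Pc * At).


CF = 4630000 / (25e6 * 0.099) = 1.87

1.87


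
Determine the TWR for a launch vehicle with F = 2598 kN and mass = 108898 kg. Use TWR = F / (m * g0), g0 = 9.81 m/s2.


TWR = 2598000 / (108898 * 9.81) = 2.43

2.43


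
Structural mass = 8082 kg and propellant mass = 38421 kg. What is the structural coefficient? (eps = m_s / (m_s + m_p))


eps = 8082 / (8082 + 38421) = 0.1738

0.1738


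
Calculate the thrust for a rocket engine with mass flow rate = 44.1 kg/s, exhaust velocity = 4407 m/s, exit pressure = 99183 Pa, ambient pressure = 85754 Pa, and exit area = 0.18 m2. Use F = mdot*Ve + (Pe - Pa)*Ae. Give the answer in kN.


F = 44.1 * 4407 + (99183 - 85754) * 0.18 = 196766.0 N = 196.8 kN

196.8 kN


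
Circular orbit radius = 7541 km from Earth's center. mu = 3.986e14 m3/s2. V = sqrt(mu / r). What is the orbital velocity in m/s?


V = sqrt(3.986e14 / 7541000) = 7270 m/s

7270 m/s


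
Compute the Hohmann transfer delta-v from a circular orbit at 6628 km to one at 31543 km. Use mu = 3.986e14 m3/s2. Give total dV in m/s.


V1 = sqrt(mu/r1) = 7754.92 m/s
dV1 = V1*(sqrt(2*r2/(r1+r2)) - 1) = 2214.66 m/s
V2 = sqrt(mu/r2) = 3554.82 m/s
dV2 = V2*(1 - sqrt(2*r1/(r1+r2))) = 1459.95 m/s
Total dV = 3675 m/s

3675 m/s


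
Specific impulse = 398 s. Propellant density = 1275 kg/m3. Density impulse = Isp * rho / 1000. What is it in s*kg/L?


rho*Isp = 398 * 1275 / 1000 = 507 s*kg/L

507 s*kg/L


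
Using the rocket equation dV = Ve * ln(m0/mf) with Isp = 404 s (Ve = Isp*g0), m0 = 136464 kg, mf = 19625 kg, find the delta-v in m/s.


Ve = 404 * 9.81 = 3963.24 m/s
dV = 3963.24 * ln(136464/19625) = 7686 m/s

7686 m/s


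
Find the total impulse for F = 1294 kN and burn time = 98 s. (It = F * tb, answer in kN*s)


It = 1294 * 98 = 126812 kN*s

126812 kN*s


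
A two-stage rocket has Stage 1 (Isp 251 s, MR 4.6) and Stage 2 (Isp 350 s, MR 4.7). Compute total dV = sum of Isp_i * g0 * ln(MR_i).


dV1 = 251 * 9.81 * ln(4.6) = 3757.6 m/s
dV2 = 350 * 9.81 * ln(4.7) = 5313.6 m/s
Total dV = 3757.6 + 5313.6 = 9071.2 m/s ~ 9071 m/s

9071 m/s


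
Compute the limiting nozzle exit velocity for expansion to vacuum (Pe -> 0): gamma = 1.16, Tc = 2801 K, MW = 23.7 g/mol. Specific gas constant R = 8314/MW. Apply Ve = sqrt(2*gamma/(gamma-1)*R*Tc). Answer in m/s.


R = 8314 / 23.7 = 350.8 J/(kg.K)
Ve = sqrt(2 * 1.16 / (1.16 - 1) * 350.8 * 2801) = 3775 m/s

3775 m/s


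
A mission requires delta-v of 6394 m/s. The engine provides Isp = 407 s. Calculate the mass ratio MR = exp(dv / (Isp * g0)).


Ve = 407 * 9.81 = 3992.67 m/s
MR = exp(6394 / 3992.67) = 4.96

4.96


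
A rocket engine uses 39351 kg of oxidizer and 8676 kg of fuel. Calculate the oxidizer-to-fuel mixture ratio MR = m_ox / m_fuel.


MR = 39351 / 8676 = 4.54

4.54


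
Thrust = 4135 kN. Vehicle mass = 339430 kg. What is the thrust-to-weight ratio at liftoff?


TWR = 4135000 / (339430 * 9.81) = 1.24

1.24


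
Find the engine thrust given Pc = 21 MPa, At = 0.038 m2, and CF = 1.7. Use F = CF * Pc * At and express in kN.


F = 1.7 * 21e6 * 0.038 = 1.3566e+06 N = 1356.6 kN

1356.6 kN


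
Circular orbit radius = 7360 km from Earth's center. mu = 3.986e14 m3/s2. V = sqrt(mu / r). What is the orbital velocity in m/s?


V = sqrt(3.986e14 / 7360000) = 7359 m/s

7359 m/s


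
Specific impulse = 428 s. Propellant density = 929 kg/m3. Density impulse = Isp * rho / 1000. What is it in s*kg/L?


rho*Isp = 428 * 929 / 1000 = 398 s*kg/L

398 s*kg/L


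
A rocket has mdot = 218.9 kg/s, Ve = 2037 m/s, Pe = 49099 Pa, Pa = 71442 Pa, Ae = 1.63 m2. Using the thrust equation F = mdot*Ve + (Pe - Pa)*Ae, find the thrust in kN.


F = 218.9 * 2037 + (49099 - 71442) * 1.63 = 409480.0 N = 409.5 kN

409.5 kN


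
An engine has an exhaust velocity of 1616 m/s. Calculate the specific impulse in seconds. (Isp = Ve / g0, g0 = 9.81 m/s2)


Isp = Ve / g0 = 1616 / 9.81 = 164.7 s

164.7 s


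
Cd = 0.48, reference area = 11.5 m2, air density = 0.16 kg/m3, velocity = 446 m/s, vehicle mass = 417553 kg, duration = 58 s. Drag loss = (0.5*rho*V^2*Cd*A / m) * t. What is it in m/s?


D = 0.5 * 0.16 * 446^2 * 0.48 * 11.5 = 87841.31 N
a = 87841.31 / 417553 = 0.2104 m/s2
dV = 0.2104 * 58 = 12.2 m/s

12.2 m/s


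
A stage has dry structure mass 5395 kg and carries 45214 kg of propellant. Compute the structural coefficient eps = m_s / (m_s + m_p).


eps = 5395 / (5395 + 45214) = 0.1066

0.1066


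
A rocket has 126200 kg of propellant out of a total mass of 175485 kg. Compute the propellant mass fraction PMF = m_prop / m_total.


PMF = 126200 / 175485 = 0.719

0.719


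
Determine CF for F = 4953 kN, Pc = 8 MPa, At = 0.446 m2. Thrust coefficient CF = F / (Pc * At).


CF = 4953000 / (8e6 * 0.446) = 1.39

1.39


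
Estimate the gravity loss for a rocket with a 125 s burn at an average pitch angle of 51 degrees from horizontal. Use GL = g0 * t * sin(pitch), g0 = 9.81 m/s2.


GL = 9.81 * 125 * sin(51 deg) = 953 m/s

953 m/s


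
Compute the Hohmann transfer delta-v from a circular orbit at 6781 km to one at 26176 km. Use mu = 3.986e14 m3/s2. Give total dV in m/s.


V1 = sqrt(mu/r1) = 7666.93 m/s
dV1 = V1*(sqrt(2*r2/(r1+r2)) - 1) = 1996.12 m/s
V2 = sqrt(mu/r2) = 3902.27 m/s
dV2 = V2*(1 - sqrt(2*r1/(r1+r2))) = 1399.01 m/s
Total dV = 3395 m/s

3395 m/s


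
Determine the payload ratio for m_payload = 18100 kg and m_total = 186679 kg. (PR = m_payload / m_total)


PR = 18100 / 186679 = 0.097

0.097


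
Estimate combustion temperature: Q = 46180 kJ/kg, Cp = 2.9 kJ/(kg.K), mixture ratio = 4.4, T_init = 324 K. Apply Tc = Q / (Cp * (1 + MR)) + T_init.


Tc = 46180 / (2.9 * (1 + 4.4)) + 324 = 3273 K

3273 K


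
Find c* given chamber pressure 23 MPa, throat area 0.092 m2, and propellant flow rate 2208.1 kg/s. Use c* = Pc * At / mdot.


c* = 23e6 * 0.092 / 2208.1 = 958 m/s

958 m/s


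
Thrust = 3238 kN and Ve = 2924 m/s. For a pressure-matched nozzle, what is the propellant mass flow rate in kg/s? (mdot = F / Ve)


mdot = F / Ve = 3238000 / 2924 = 1107.4 kg/s

1107.4 kg/s
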